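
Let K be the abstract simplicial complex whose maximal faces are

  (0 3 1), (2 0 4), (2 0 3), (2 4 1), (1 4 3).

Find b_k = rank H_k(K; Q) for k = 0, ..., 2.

b_0 = 1, b_1 = 1, b_2 = 0.

We work with the vertex ordering 0 < 1 < 2 < 3 < 4. The simplices of K, each written with vertices in increasing order, are:

  0-simplices (5): [0], [1], [2], [3], [4]
  1-simplices (10): [0,1], [0,2], [0,3], [0,4], [1,2], [1,3], [1,4], [2,3], [2,4], [3,4]
  2-simplices (5): [0,1,3], [0,2,3], [0,2,4], [1,2,4], [1,3,4]

Hence C_0 ≅ Z^5, C_1 ≅ Z^10, C_2 ≅ Z^5.

∂_1: C_1 → C_0 is given by ∂[p,q] = [q] − [p]. For instance
  ∂[1,2] = [2] − [1].
As a 5×10 matrix over Z this has rank 4, with invariant factors (1,1,1,1).

∂_2: C_2 → C_1 acts by ∂[p,q,r] = [q,r] − [p,r] + [p,q]. For instance
  ∂[0,2,4] = [2,4] − [0,4] + [0,2],
  ∂[0,2,3] = [2,3] − [0,3] + [0,2].
The 10×5 boundary matrix has rank 5 and Smith normal form diag(1,1,1,1,1).

Reading off H_k = ker ∂_k / im ∂_{k+1}:

  H_0: rank C_0 − rank ∂_1 = 5 − 4 = 1, and the invariant factors of ∂_1 are all 1, so H_0 ≅ Z.
  H_1: rank ker ∂_1 − rank ∂_2 = (10 − 4) − 5 = 1, and the invariant factors of ∂_2 are all 1, so H_1 ≅ Z.
  H_2: rank ker ∂_2 − rank ∂_3 = (5 − 5) − 0 = 0, and there is no ∂_3, so H_2 ≅ 0.

(K is a triangulation of the Möbius band.)

Hence the Betti numbers are b_0 = 1, b_1 = 1, b_2 = 0.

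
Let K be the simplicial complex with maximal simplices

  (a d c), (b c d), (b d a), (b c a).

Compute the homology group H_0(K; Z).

H_0 = Z.

We work with the vertex ordering a < b < c < d. The simplices of K, each written with vertices in increasing order, are:

  0-simplices (4): a, b, c, d
  1-simplices (6): ab, ac, ad, bc, bd, cd
  2-simplices (4): abc, abd, acd, bcd

giving chain groups C_0 ≅ Z^4, C_1 ≅ Z^6, C_2 ≅ Z^4.

∂_1: C_1 → C_0 maps an edge to its endpoints' difference, ∂[p,q] = q − p.
The 4×6 boundary matrix has rank 3 and Smith normal form diag(1,1,1).

Boundary ∂_2: C_2 → C_1 maps a triangle to the signed sum of its edges. For instance
  ∂abd = bd − ad + ab,
  ∂acd = cd − ad + ac.
As a 6×4 matrix over Z this has rank 3, with invariant factors (1,1,1).

Computing H_k = (kernel of ∂_k) / (image of ∂_{k+1}):

  H_0: rank C_0 − rank ∂_1 = 4 − 3 = 1, and the invariant factors of ∂_1 are all 1, so H_0 ≅ Z.

(K is a triangulation of the 2-sphere S^2.)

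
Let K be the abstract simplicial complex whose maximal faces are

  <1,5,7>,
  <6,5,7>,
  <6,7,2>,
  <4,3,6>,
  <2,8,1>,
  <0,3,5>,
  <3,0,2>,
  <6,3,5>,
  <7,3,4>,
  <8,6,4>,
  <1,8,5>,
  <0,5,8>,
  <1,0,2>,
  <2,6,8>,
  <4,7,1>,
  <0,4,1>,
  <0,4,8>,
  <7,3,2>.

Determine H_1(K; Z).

H_1 ≅ Z ⊕ Z/2.

We work with the vertex ordering 0 < 1 < 2 < 3 < 4 < 5 < 6 < 7 < 8. The simplices of K, each written with vertices in increasing order, are:

  0-simplices (9): [0], [1], [2], [3], [4], [5], [6], [7], [8]
  1-simplices (27): (27 of them)
  2-simplices (18): [0,1,2], [0,1,4], [0,2,3], [0,3,5], [0,4,8], [0,5,8], [1,2,8], [1,4,7], [1,5,7], [1,5,8], [2,3,7], [2,6,7], [2,6,8], [3,4,6], [3,4,7], [3,5,6], [4,6,8], [5,6,7]

Hence C_0 ≅ Z^9, C_1 ≅ Z^27, C_2 ≅ Z^18.

∂_1: C_1 → C_0 maps an edge to its endpoints' difference, ∂[p,q] = q − p.
As a 9×27 matrix over Z this has rank 8, with invariant factors (1,1,1,1,1,1,1,1).

The boundary map ∂_2: C_2 → C_1 acts by ∂[p,q,r] = [q,r] − [p,r] + [p,q]. For instance
  ∂[0,1,2] = [1,2] − [0,2] + [0,1],
  ∂[0,5,8] = [5,8] − [0,8] + [0,5].
The 27×18 boundary matrix has rank 18 and Smith normal form diag(1,1,1,1,1,1,1,1,1,1,1,1,1,1,1,1,1,2).

Now H_k = ker ∂_k / im ∂_{k+1}, so:

  H_1: rank ker ∂_1 − rank ∂_2 = (27 − 8) − 18 = 1, and ∂_2 has invariant factor 2 > 1, so H_1 ≅ Z ⊕ Z/2.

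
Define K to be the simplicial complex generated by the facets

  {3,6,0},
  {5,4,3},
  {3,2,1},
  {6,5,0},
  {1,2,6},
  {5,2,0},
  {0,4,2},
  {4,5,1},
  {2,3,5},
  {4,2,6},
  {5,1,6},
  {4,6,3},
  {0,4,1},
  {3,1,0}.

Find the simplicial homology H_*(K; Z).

Take the total order 0 < 1 < 2 < 3 < 4 < 5 < 6 on the vertex set. Then K (dimension 2) consists of the simplices:

  0-simplices (7): [0], [1], [2], [3], [4], [5], [6]
  1-simplices (21): [0,1], [0,2], [0,3], [0,4], [0,5], [0,6], [1,2], [1,3], [1,4], [1,5], [1,6], [2,3], [2,4], [2,5], [2,6], [3,4], [3,5], [3,6], [4,5], [4,6], [5,6]
  2-simplices (14): [0,1,3], [0,1,4], [0,2,4], [0,2,5], [0,3,6], [0,5,6], [1,2,3], [1,2,6], [1,4,5], [1,5,6], [2,3,5], [2,4,6], [3,4,5], [3,4,6]

giving chain groups C_0 ≅ Z^7, C_1 ≅ Z^21, C_2 ≅ Z^14.

Boundary ∂_1: C_1 → C_0 is given by ∂[p,q] = [q] − [p]. For instance
  ∂[2,3] = [3] − [2].
As a 7×21 matrix over Z this has rank 6, with invariant factors (1,1,1,1,1,1).

Boundary ∂_2: C_2 → C_1 sends each 2-simplex [p,q,r] to [q,r] − [p,r] + [p,q]. For instance
  ∂[0,2,4] = [2,4] − [0,4] + [0,2],
  ∂[0,3,6] = [3,6] − [0,6] + [0,3].
The 21×14 boundary matrix has rank 13 and Smith normal form diag(1,1,1,1,1,1,1,1,1,1,1,1,1).

Computing H_k = (kernel of ∂_k) / (image of ∂_{k+1}):

  H_0: rank C_0 − rank ∂_1 = 7 − 6 = 1, and the invariant factors of ∂_1 are all 1, so H_0 = Z.
  H_1: rank ker ∂_1 − rank ∂_2 = (21 − 6) − 13 = 2, and the invariant factors of ∂_2 are all 1, so H_1 = Z^2.
  H_2: rank ker ∂_2 − rank ∂_3 = (14 − 13) − 0 = 1, and there is no ∂_3, so H_2 = Z.

H_0 = Z,  H_1 = Z^2,  H_2 = Z.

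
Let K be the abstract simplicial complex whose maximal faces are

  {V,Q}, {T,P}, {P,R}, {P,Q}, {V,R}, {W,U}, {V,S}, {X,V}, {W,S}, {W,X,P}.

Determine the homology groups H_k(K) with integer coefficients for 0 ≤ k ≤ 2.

H_0 = Z,  H_1 = Z^3,  H_2 = 0.

Order the vertices as P < Q < R < S < T < U < V < W < X. Listing each simplex with vertices in this order, K has dimension 2 with simplices:

  0-simplices (9): P, Q, R, S, T, U, V, W, X
  1-simplices (12): PQ, PR, PT, PW, PX, QV, RV, SV, SW, UW, VX, WX
  2-simplices (1): PWX

giving chain groups C_0 ≅ Z^9, C_1 ≅ Z^12, C_2 ≅ Z^1.

∂_1: C_1 → C_0 sends each edge [p,q] (with p < q) to q − p. For instance
  ∂PR = R − P.
This gives a 9×12 integer matrix of rank 8; reducing to Smith normal form yields diagonal entries (1,1,1,1,1,1,1,1).

The boundary map ∂_2: C_2 → C_1 acts by ∂[p,q,r] = [q,r] − [p,r] + [p,q]. For instance
  ∂PWX = WX − PX + PW.
As a 12×1 matrix over Z this has rank 1, with invariant factors (1).

Now H_k = ker ∂_k / im ∂_{k+1}, so:

  H_0: rank C_0 − rank ∂_1 = 9 − 8 = 1, and the invariant factors of ∂_1 are all 1, so H_0 ≅ Z.
  H_1: rank ker ∂_1 − rank ∂_2 = (12 − 8) − 1 = 3, and the invariant factors of ∂_2 are all 1, so H_1 ≅ Z^3.
  H_2: rank ker ∂_2 − rank ∂_3 = (1 − 1) − 0 = 0, and there is no ∂_3, so H_2 ≅ 0.

As a check, the Euler characteristic is 9 − 12 + 1 = -2, which agrees with 1 − 3 + 0 = -2.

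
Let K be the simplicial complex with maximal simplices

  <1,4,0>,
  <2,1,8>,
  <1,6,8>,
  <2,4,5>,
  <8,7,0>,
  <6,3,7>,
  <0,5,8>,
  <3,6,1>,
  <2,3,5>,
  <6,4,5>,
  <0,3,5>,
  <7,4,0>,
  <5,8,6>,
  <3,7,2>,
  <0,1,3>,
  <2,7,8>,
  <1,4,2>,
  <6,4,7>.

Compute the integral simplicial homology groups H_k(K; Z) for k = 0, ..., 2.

K has 9 vertices, 27 edges, 18 triangles.
rank ∂_0 = 0, rank ∂_1 = 8 ⇒ b_0 = 9 − 0 − 8 = 1; all invariant factors of ∂_1 are 1 so no torsion. So H_0 = Z.
rank ∂_1 = 8, rank ∂_2 = 17 ⇒ b_1 = 27 − 8 − 17 = 2; all invariant factors of ∂_2 are 1 so no torsion. So H_1 = Z^2.
rank ∂_2 = 17, rank ∂_3 = 0 ⇒ b_2 = 18 − 17 − 0 = 1. So H_2 = Z.

H_0 = Z,  H_1 = Z^2,  H_2 = Z.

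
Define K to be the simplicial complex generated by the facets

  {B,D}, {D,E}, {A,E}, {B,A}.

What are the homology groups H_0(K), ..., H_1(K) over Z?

H_0 ≅ Z,  H_1 ≅ Z.

Order the vertices as A < B < D < E. Listing each simplex with vertices in this order, K has dimension 1 with simplices:

  0-simplices (4): A, B, D, E
  1-simplices (4): AB, AE, BD, DE

Hence C_0 ≅ Z^4, C_1 ≅ Z^4.

The boundary map ∂_1: C_1 → C_0 sends each edge [p,q] (with p < q) to q − p. For instance
  ∂AE = E − A.
As a 4×4 matrix over Z this has rank 3, with invariant factors (1,1,1).

Reading off H_k = ker ∂_k / im ∂_{k+1}:

  H_0: rank C_0 − rank ∂_1 = 4 − 3 = 1, and the invariant factors of ∂_1 are all 1, so H_0 ≅ Z.
  H_1: rank ker ∂_1 − rank ∂_2 = (4 − 3) − 0 = 1, and there is no ∂_2, so H_1 ≅ Z.

As a check, the Euler characteristic is 4 − 4 = 0, which agrees with 1 − 1 = 0.
(K is a triangulation of the circle S^1.)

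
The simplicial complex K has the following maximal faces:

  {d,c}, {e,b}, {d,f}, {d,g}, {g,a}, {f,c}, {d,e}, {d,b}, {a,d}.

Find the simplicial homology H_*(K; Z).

Order the vertices as a < b < c < d < e < f < g. Listing each simplex with vertices in this order, K has dimension 1 with simplices:

  0-simplices (7): a, b, c, d, e, f, g
  1-simplices (9): ad, ag, bd, be, cd, cf, de, df, dg

giving chain groups C_0 ≅ Z^7, C_1 ≅ Z^9.

The boundary map ∂_1: C_1 → C_0 sends each edge [p,q] (with p < q) to q − p. For instance
  ∂cf = f − c.
The resulting 7×9 matrix has rank 6, and its Smith normal form has invariant factors (1,1,1,1,1,1).

From H_k ≅ ker(∂_k) / im(∂_{k+1}) we obtain:

  H_0: rank C_0 − rank ∂_1 = 7 − 6 = 1, and the invariant factors of ∂_1 are all 1, so H_0 = Z.
  H_1: rank ker ∂_1 − rank ∂_2 = (9 − 6) − 0 = 3, and there is no ∂_2, so H_1 = Z^3.

As a check, the Euler characteristic is 7 − 9 = -2, which agrees with 1 − 3 = -2.

H_0 = Z,  H_1 = Z^3.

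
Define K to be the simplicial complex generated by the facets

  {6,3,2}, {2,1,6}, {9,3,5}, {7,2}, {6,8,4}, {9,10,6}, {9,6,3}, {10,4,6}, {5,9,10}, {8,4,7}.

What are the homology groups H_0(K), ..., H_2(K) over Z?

H_0 ≅ Z,  H_1 ≅ Z,  H_2 = 0.

Take the total order 1 < 2 < 3 < 4 < 5 < 6 < 7 < 8 < 9 < 10 on the vertex set. Then K (dimension 2) consists of the simplices:

  0-simplices (10): [1], [2], [3], [4], [5], [6], [7], [8], [9], [10]
  1-simplices (19): [1,2], [1,6], [2,3], [2,6], [2,7], [3,5], [3,6], [3,9], [4,6], [4,7], [4,8], [4,10], [5,9], [5,10], [6,8], [6,9], [6,10], [7,8], [9,10]
  2-simplices (9): [1,2,6], [2,3,6], [3,5,9], [3,6,9], [4,6,8], [4,6,10], [4,7,8], [5,9,10], [6,9,10]

so the chain groups are C_0 ≅ Z^10, C_1 ≅ Z^19, C_2 ≅ Z^9.

∂_1: C_1 → C_0 maps an edge to its endpoints' difference, ∂[p,q] = q − p.
As a 10×19 matrix over Z this has rank 9, with invariant factors (1,1,1,1,1,1,1,1,1).

Boundary ∂_2: C_2 → C_1 maps a triangle to the signed sum of its edges. For instance
  ∂[4,6,8] = [6,8] − [4,8] + [4,6],
  ∂[3,5,9] = [5,9] − [3,9] + [3,5].
As a 19×9 matrix over Z this has rank 9, with invariant factors (1,1,1,1,1,1,1,1,1).

From H_k ≅ ker(∂_k) / im(∂_{k+1}) we obtain:

  H_0: rank C_0 − rank ∂_1 = 10 − 9 = 1, and the invariant factors of ∂_1 are all 1, so H_0 = Z.
  H_1: rank ker ∂_1 − rank ∂_2 = (19 − 9) − 9 = 1, and the invariant factors of ∂_2 are all 1, so H_1 = Z.
  H_2: rank ker ∂_2 − rank ∂_3 = (9 − 9) − 0 = 0, and there is no ∂_3, so H_2 = 0.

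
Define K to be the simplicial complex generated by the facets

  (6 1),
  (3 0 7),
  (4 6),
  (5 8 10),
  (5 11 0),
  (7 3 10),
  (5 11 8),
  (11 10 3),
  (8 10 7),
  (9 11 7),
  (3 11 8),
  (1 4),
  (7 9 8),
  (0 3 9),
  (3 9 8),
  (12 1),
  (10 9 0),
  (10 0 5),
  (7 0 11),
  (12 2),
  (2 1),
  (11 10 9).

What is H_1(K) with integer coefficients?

Take the total order 0 < 1 < 2 < 3 < 4 < 5 < 6 < 7 < 8 < 9 < 10 < 11 < 12 on the vertex set. Then K (dimension 2) consists of the simplices:

  0-simplices (13): [0], [1], [2], [3], [4], [5], [6], [7], [8], [9], [10], [11], [12]
  1-simplices (30): (30 of them)
  2-simplices (16): [0,3,7], [0,3,9], [0,5,10], [0,5,11], [0,7,11], [0,9,10], [3,7,10], [3,8,9], [3,8,11], [3,10,11], [5,8,10], [5,8,11], [7,8,9], [7,8,10], [7,9,11], [9,10,11]

giving chain groups C_0 ≅ Z^13, C_1 ≅ Z^30, C_2 ≅ Z^16.

Boundary ∂_1: C_1 → C_0 sends each edge [p,q] (with p < q) to q − p. For instance
  ∂[5,11] = [11] − [5].
This gives a 13×30 integer matrix of rank 11; reducing to Smith normal form yields diagonal entries (1,1,1,1,1,1,1,1,1,1,1).

The boundary map ∂_2: C_2 → C_1 sends each 2-simplex [p,q,r] to [q,r] − [p,r] + [p,q]. For instance
  ∂[3,8,9] = [8,9] − [3,9] + [3,8],
  ∂[7,9,11] = [9,11] − [7,11] + [7,9].
This gives a 30×16 integer matrix of rank 15; reducing to Smith normal form yields diagonal entries (1,1,1,1,1,1,1,1,1,1,1,1,1,1,1).

Reading off H_k = ker ∂_k / im ∂_{k+1}:

  H_1: rank ker ∂_1 − rank ∂_2 = (30 − 11) − 15 = 4, and the invariant factors of ∂_2 are all 1, so H_1 = Z^4.

H_1 ≅ Z^4.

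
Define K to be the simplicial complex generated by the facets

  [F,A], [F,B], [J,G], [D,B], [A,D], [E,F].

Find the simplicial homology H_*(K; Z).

We work with the vertex ordering A < B < D < E < F < G < J. The simplices of K, each written with vertices in increasing order, are:

  0-simplices (7): A, B, D, E, F, G, J
  1-simplices (6): AD, AF, BD, BF, EF, GJ

so the chain groups are C_0 ≅ Z^7, C_1 ≅ Z^6.

Boundary ∂_1: C_1 → C_0 maps an edge to its endpoints' difference, ∂[p,q] = q − p. For instance
  ∂GJ = J − G.
The resulting 7×6 matrix has rank 5, and its Smith normal form has invariant factors (1,1,1,1,1).

Computing H_k = (kernel of ∂_k) / (image of ∂_{k+1}):

  H_0: rank C_0 − rank ∂_1 = 7 − 5 = 2, and the invariant factors of ∂_1 are all 1, so H_0 = Z^2.
  H_1: rank ker ∂_1 − rank ∂_2 = (6 − 5) − 0 = 1, and there is no ∂_2, so H_1 = Z.

H_0 ≅ Z^2,  H_1 ≅ Z.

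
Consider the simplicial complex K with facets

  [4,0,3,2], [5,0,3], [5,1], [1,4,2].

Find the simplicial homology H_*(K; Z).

H_0 = Z,  H_1 = Z,  H_2 = 0,  H_3 = 0.

Fix the vertex order 0 < 1 < 2 < 3 < 4 < 5 and write every simplex with vertices in increasing order. Then dim K = 3 and the simplices of K are:

  0-simplices (6): [0], [1], [2], [3], [4], [5]
  1-simplices (11): [0,2], [0,3], [0,4], [0,5], [1,2], [1,4], [1,5], [2,3], [2,4], [3,4], [3,5]
  2-simplices (6): [0,2,3], [0,2,4], [0,3,4], [0,3,5], [1,2,4], [2,3,4]
  3-simplices (1): [0,2,3,4]

so the chain groups are C_0 ≅ Z^6, C_1 ≅ Z^11, C_2 ≅ Z^6, C_3 ≅ Z^1.

∂_1: C_1 → C_0 sends each edge [p,q] (with p < q) to q − p. For instance
  ∂[0,5] = [5] − [0].
As a 6×11 matrix over Z this has rank 5, with invariant factors (1,1,1,1,1).

∂_2: C_2 → C_1 sends each 2-simplex [p,q,r] to [q,r] − [p,r] + [p,q]. For instance
  ∂[0,3,5] = [3,5] − [0,5] + [0,3],
  ∂[0,2,4] = [2,4] − [0,4] + [0,2].
The resulting 11×6 matrix has rank 5, and its Smith normal form has invariant factors (1,1,1,1,1).

Boundary ∂_3: C_3 → C_2 sends each 3-simplex σ to the alternating sum Σ_i (−1)^i (σ with its i-th vertex removed). For instance
  ∂[0,2,3,4] = [2,3,4] − [0,3,4] + [0,2,4] − [0,2,3].
This gives a 6×1 integer matrix of rank 1; reducing to Smith normal form yields diagonal entries (1).

Computing H_k = (kernel of ∂_k) / (image of ∂_{k+1}):

  H_0: rank C_0 − rank ∂_1 = 6 − 5 = 1, and the invariant factors of ∂_1 are all 1, so H_0 = Z.
  H_1: rank ker ∂_1 − rank ∂_2 = (11 − 5) − 5 = 1, and the invariant factors of ∂_2 are all 1, so H_1 = Z.
  H_2: rank ker ∂_2 − rank ∂_3 = (6 − 5) − 1 = 0, and the invariant factors of ∂_3 are all 1, so H_2 = 0.
  H_3: rank ker ∂_3 − rank ∂_4 = (1 − 1) − 0 = 0, and there is no ∂_4, so H_3 = 0.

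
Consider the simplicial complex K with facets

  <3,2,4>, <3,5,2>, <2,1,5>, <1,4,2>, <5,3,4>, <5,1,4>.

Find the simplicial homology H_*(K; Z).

Take the total order 1 < 2 < 3 < 4 < 5 on the vertex set. Then K (dimension 2) consists of the simplices:

  0-simplices (5): [1], [2], [3], [4], [5]
  1-simplices (9): [1,2], [1,4], [1,5], [2,3], [2,4], [2,5], [3,4], [3,5], [4,5]
  2-simplices (6): [1,2,4], [1,2,5], [1,4,5], [2,3,4], [2,3,5], [3,4,5]

giving chain groups C_0 ≅ Z^5, C_1 ≅ Z^9, C_2 ≅ Z^6.

The boundary map ∂_1: C_1 → C_0 sends each edge [p,q] (with p < q) to q − p. For instance
  ∂[1,2] = [2] − [1].
The 5×9 boundary matrix has rank 4 and Smith normal form diag(1,1,1,1).

Boundary ∂_2: C_2 → C_1 maps a triangle to the signed sum of its edges. For instance
  ∂[1,4,5] = [4,5] − [1,5] + [1,4],
  ∂[1,2,5] = [2,5] − [1,5] + [1,2].
The 9×6 boundary matrix has rank 5 and Smith normal form diag(1,1,1,1,1).

Reading off H_k = ker ∂_k / im ∂_{k+1}:

  H_0: rank C_0 − rank ∂_1 = 5 − 4 = 1, and the invariant factors of ∂_1 are all 1, so H_0 = Z.
  H_1: rank ker ∂_1 − rank ∂_2 = (9 − 4) − 5 = 0, and the invariant factors of ∂_2 are all 1, so H_1 = 0.
  H_2: rank ker ∂_2 − rank ∂_3 = (6 − 5) − 0 = 1, and there is no ∂_3, so H_2 = Z.

H_0 = Z,  H_1 = 0,  H_2 = Z.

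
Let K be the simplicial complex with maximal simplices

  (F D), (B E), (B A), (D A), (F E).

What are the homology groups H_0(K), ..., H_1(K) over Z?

H_0 = Z,  H_1 = Z.

Fix the vertex order A < B < D < E < F and write every simplex with vertices in increasing order. Then dim K = 1 and the simplices of K are:

  0-simplices (5): A, B, D, E, F
  1-simplices (5): AB, AD, BE, DF, EF

giving chain groups C_0 ≅ Z^5, C_1 ≅ Z^5.

Boundary ∂_1: C_1 → C_0 sends each edge [p,q] (with p < q) to q − p. For instance
  ∂EF = F − E.
The 5×5 boundary matrix has rank 4 and Smith normal form diag(1,1,1,1).

From H_k ≅ ker(∂_k) / im(∂_{k+1}) we obtain:

  H_0: rank C_0 − rank ∂_1 = 5 − 4 = 1, and the invariant factors of ∂_1 are all 1, so H_0 ≅ Z.
  H_1: rank ker ∂_1 − rank ∂_2 = (5 − 4) − 0 = 1, and there is no ∂_2, so H_1 ≅ Z.

As a check, the Euler characteristic is 5 − 5 = 0, which agrees with 1 − 1 = 0.
(K is a triangulation of the circle S^1.)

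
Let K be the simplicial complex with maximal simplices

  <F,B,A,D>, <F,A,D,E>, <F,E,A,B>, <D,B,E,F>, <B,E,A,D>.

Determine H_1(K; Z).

H_1 = 0.

Fix the vertex order A < B < D < E < F and write every simplex with vertices in increasing order. Then dim K = 3 and the simplices of K are:

  0-simplices (5): A, B, D, E, F
  1-simplices (10): AB, AD, AE, AF, BD, BE, BF, DE, DF, EF
  2-simplices (10): ABD, ABE, ABF, ADE, ADF, AEF, BDE, BDF, BEF, DEF
  3-simplices (5): ABDE, ABDF, ABEF, ADEF, BDEF

giving chain groups C_0 ≅ Z^5, C_1 ≅ Z^10, C_2 ≅ Z^10, C_3 ≅ Z^5.

The boundary map ∂_1: C_1 → C_0 maps an edge to its endpoints' difference, ∂[p,q] = q − p.
This gives a 5×10 integer matrix of rank 4; reducing to Smith normal form yields diagonal entries (1,1,1,1).

Boundary ∂_2: C_2 → C_1 acts by ∂[p,q,r] = [q,r] − [p,r] + [p,q]. For instance
  ∂AEF = EF − AF + AE,
  ∂DEF = EF − DF + DE.
As a 10×10 matrix over Z this has rank 6, with invariant factors (1,1,1,1,1,1).

The boundary map ∂_3: C_3 → C_2 sends each 3-simplex σ to the alternating sum Σ_i (−1)^i (σ with its i-th vertex removed). For instance
  ∂ABEF = BEF − AEF + ABF − ABE,
  ∂BDEF = DEF − BEF + BDF − BDE.
This gives a 10×5 integer matrix of rank 4; reducing to Smith normal form yields diagonal entries (1,1,1,1).

Reading off H_k = ker ∂_k / im ∂_{k+1}:

  H_1: rank ker ∂_1 − rank ∂_2 = (10 − 4) − 6 = 0, and the invariant factors of ∂_2 are all 1, so H_1 ≅ 0.

(K is a triangulation of the 3-sphere S^3.)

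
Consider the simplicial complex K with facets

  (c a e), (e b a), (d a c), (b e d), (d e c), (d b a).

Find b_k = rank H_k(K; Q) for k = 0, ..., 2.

We work with the vertex ordering a < b < c < d < e. The simplices of K, each written with vertices in increasing order, are:

  0-simplices (5): a, b, c, d, e
  1-simplices (9): ab, ac, ad, ae, bd, be, cd, ce, de
  2-simplices (6): abd, abe, acd, ace, bde, cde

giving chain groups C_0 ≅ Z^5, C_1 ≅ Z^9, C_2 ≅ Z^6.

∂_1: C_1 → C_0 sends each edge [p,q] (with p < q) to q − p. For instance
  ∂bd = d − b.
The resulting 5×9 matrix has rank 4, and its Smith normal form has invariant factors (1,1,1,1).

∂_2: C_2 → C_1 acts by ∂[p,q,r] = [q,r] − [p,r] + [p,q]. For instance
  ∂bde = de − be + bd,
  ∂abd = bd − ad + ab.
The resulting 9×6 matrix has rank 5, and its Smith normal form has invariant factors (1,1,1,1,1).

Now H_k = ker ∂_k / im ∂_{k+1}, so:

  H_0: rank C_0 − rank ∂_1 = 5 − 4 = 1, and the invariant factors of ∂_1 are all 1, so H_0 ≅ Z.
  H_1: rank ker ∂_1 − rank ∂_2 = (9 − 4) − 5 = 0, and the invariant factors of ∂_2 are all 1, so H_1 ≅ 0.
  H_2: rank ker ∂_2 − rank ∂_3 = (6 − 5) − 0 = 1, and there is no ∂_3, so H_2 ≅ Z.

As a check, the Euler characteristic is 5 − 9 + 6 = 2, which agrees with 1 − 0 + 1 = 2.
(K is a triangulation of the 2-sphere S^2.)

Hence the Betti numbers are b_0 = 1, b_1 = 0, b_2 = 1.

b_0 = 1, b_1 = 0, b_2 = 1.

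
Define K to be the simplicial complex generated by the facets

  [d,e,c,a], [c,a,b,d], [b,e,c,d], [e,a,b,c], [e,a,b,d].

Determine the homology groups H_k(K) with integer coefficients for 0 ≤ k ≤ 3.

H_0 = Z,  H_1 = 0,  H_2 = 0,  H_3 = Z.

K has 5 vertices, 10 edges, 10 triangles, 5 3-simplices.
rank ∂_0 = 0, rank ∂_1 = 4 ⇒ b_0 = 5 − 0 − 4 = 1; all invariant factors of ∂_1 are 1 so no torsion. So H_0 ≅ Z.
rank ∂_1 = 4, rank ∂_2 = 6 ⇒ b_1 = 10 − 4 − 6 = 0; all invariant factors of ∂_2 are 1 so no torsion. So H_1 ≅ 0.
rank ∂_2 = 6, rank ∂_3 = 4 ⇒ b_2 = 10 − 6 − 4 = 0; all invariant factors of ∂_3 are 1 so no torsion. So H_2 ≅ 0.
rank ∂_3 = 4, rank ∂_4 = 0 ⇒ b_3 = 5 − 4 − 0 = 1. So H_3 ≅ Z.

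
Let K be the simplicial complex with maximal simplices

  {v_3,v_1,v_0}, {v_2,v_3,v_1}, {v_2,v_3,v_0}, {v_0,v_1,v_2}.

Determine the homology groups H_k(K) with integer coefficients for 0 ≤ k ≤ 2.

Take the total order v_0 < v_1 < v_2 < v_3 on the vertex set. Then K (dimension 2) consists of the simplices:

  0-simplices (4): [v_0], [v_1], [v_2], [v_3]
  1-simplices (6): [v_0,v_1], [v_0,v_2], [v_0,v_3], [v_1,v_2], [v_1,v_3], [v_2,v_3]
  2-simplices (4): [v_0,v_1,v_2], [v_0,v_1,v_3], [v_0,v_2,v_3], [v_1,v_2,v_3]

Hence C_0 ≅ Z^4, C_1 ≅ Z^6, C_2 ≅ Z^4.

∂_1: C_1 → C_0 sends each edge [p,q] (with p < q) to q − p. For instance
  ∂[v_1,v_2] = [v_2] − [v_1].
The 4×6 boundary matrix has rank 3 and Smith normal form diag(1,1,1).

∂_2: C_2 → C_1 sends each 2-simplex [p,q,r] to [q,r] − [p,r] + [p,q]. For instance
  ∂[v_0,v_1,v_2] = [v_1,v_2] − [v_0,v_2] + [v_0,v_1],
  ∂[v_0,v_2,v_3] = [v_2,v_3] − [v_0,v_3] + [v_0,v_2].
This gives a 6×4 integer matrix of rank 3; reducing to Smith normal form yields diagonal entries (1,1,1).

Computing H_k = (kernel of ∂_k) / (image of ∂_{k+1}):

  H_0: rank C_0 − rank ∂_1 = 4 − 3 = 1, and the invariant factors of ∂_1 are all 1, so H_0 ≅ Z.
  H_1: rank ker ∂_1 − rank ∂_2 = (6 − 3) − 3 = 0, and the invariant factors of ∂_2 are all 1, so H_1 ≅ 0.
  H_2: rank ker ∂_2 − rank ∂_3 = (4 − 3) − 0 = 1, and there is no ∂_3, so H_2 ≅ Z.

As a check, the Euler characteristic is 4 − 6 + 4 = 2, which agrees with 1 − 0 + 1 = 2.
(K is a triangulation of the 2-sphere S^2.)

H_0 = Z,  H_1 = 0,  H_2 = Z.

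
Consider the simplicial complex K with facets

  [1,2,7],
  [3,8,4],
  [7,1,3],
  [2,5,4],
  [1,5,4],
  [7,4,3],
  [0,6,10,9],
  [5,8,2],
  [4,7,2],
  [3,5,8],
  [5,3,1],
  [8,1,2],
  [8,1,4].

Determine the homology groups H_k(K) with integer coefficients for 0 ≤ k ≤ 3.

H_0 ≅ Z^2,  H_1 ≅ Z/2,  H_2 = 0,  H_3 = 0.

Take the total order 0 < 1 < 2 < 3 < 4 < 5 < 6 < 7 < 8 < 9 < 10 on the vertex set. Then K (dimension 3) consists of the simplices:

  0-simplices (11): [0], [1], [2], [3], [4], [5], [6], [7], [8], [9], [10]
  1-simplices (24): (24 of them)
  2-simplices (16): [0,6,9], [0,6,10], [0,9,10], [1,2,7], [1,2,8], [1,3,5], [1,3,7], [1,4,5], [1,4,8], [2,4,5], [2,4,7], [2,5,8], [3,4,7], [3,4,8], [3,5,8], [6,9,10]
  3-simplices (1): [0,6,9,10]

giving chain groups C_0 ≅ Z^11, C_1 ≅ Z^24, C_2 ≅ Z^16, C_3 ≅ Z^1.

Boundary ∂_1: C_1 → C_0 maps an edge to its endpoints' difference, ∂[p,q] = q − p. For instance
  ∂[1,7] = [7] − [1].
As a 11×24 matrix over Z this has rank 9, with invariant factors (1,1,1,1,1,1,1,1,1).

∂_2: C_2 → C_1 maps a triangle to the signed sum of its edges. For instance
  ∂[3,4,8] = [4,8] − [3,8] + [3,4],
  ∂[3,4,7] = [4,7] − [3,7] + [3,4].
As a 24×16 matrix over Z this has rank 15, with invariant factors (1,1,1,1,1,1,1,1,1,1,1,1,1,1,2).

Boundary ∂_3: C_3 → C_2 sends each 3-simplex σ to the alternating sum Σ_i (−1)^i (σ with its i-th vertex removed). For instance
  ∂[0,6,9,10] = [6,9,10] − [0,9,10] + [0,6,10] − [0,6,9].
As a 16×1 matrix over Z this has rank 1, with invariant factors (1).

Reading off H_k = ker ∂_k / im ∂_{k+1}:

  H_0: rank C_0 − rank ∂_1 = 11 − 9 = 2, and the invariant factors of ∂_1 are all 1, so H_0 = Z^2.
  H_1: rank ker ∂_1 − rank ∂_2 = (24 − 9) − 15 = 0, and ∂_2 has invariant factor 2 > 1, so H_1 = Z/2.
  H_2: rank ker ∂_2 − rank ∂_3 = (16 − 15) − 1 = 0, and the invariant factors of ∂_3 are all 1, so H_2 = 0.
  H_3: rank ker ∂_3 − rank ∂_4 = (1 − 1) − 0 = 0, and there is no ∂_4, so H_3 = 0.

As a check, the Euler characteristic is 11 − 24 + 16 − 1 = 2, which agrees with 2 − 0 + 0 − 0 = 2.
(K is a triangulation of the disjoint union of the real projective plane RP^2 and the 3-simplex.)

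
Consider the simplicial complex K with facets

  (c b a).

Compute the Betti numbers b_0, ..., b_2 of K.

K has 3 vertices, 3 edges, 1 triangle.
rank ∂_0 = 0, rank ∂_1 = 2 ⇒ b_0 = 3 − 0 − 2 = 1; all invariant factors of ∂_1 are 1 so no torsion. So H_0 ≅ Z.
rank ∂_1 = 2, rank ∂_2 = 1 ⇒ b_1 = 3 − 2 − 1 = 0; all invariant factors of ∂_2 are 1 so no torsion. So H_1 ≅ 0.
rank ∂_2 = 1, rank ∂_3 = 0 ⇒ b_2 = 1 − 1 − 0 = 0. So H_2 ≅ 0.

b_0 = 1, b_1 = 0, b_2 = 0.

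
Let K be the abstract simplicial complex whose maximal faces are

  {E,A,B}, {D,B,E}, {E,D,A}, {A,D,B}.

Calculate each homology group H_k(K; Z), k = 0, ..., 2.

Order the vertices as A < B < D < E. Listing each simplex with vertices in this order, K has dimension 2 with simplices:

  0-simplices (4): A, B, D, E
  1-simplices (6): AB, AD, AE, BD, BE, DE
  2-simplices (4): ABD, ABE, ADE, BDE

Hence C_0 ≅ Z^4, C_1 ≅ Z^6, C_2 ≅ Z^4.

The boundary map ∂_1: C_1 → C_0 sends each edge [p,q] (with p < q) to q − p. For instance
  ∂DE = E − D.
This gives a 4×6 integer matrix of rank 3; reducing to Smith normal form yields diagonal entries (1,1,1).

Boundary ∂_2: C_2 → C_1 acts by ∂[p,q,r] = [q,r] − [p,r] + [p,q]. For instance
  ∂ADE = DE − AE + AD,
  ∂ABE = BE − AE + AB.
The 6×4 boundary matrix has rank 3 and Smith normal form diag(1,1,1).

From H_k ≅ ker(∂_k) / im(∂_{k+1}) we obtain:

  H_0: rank C_0 − rank ∂_1 = 4 − 3 = 1, and the invariant factors of ∂_1 are all 1, so H_0 ≅ Z.
  H_1: rank ker ∂_1 − rank ∂_2 = (6 − 3) − 3 = 0, and the invariant factors of ∂_2 are all 1, so H_1 ≅ 0.
  H_2: rank ker ∂_2 − rank ∂_3 = (4 − 3) − 0 = 1, and there is no ∂_3, so H_2 ≅ Z.

H_0 ≅ Z,  H_1 = 0,  H_2 ≅ Z.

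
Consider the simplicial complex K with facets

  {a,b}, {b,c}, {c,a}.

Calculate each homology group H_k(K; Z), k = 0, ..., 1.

Order the vertices as a < b < c. Listing each simplex with vertices in this order, K has dimension 1 with simplices:

  0-simplices (3): a, b, c
  1-simplices (3): ab, ac, bc

giving chain groups C_0 ≅ Z^3, C_1 ≅ Z^3.

The boundary map ∂_1: C_1 → C_0 sends each edge [p,q] (with p < q) to q − p.
The resulting 3×3 matrix has rank 2, and its Smith normal form has invariant factors (1,1).

Reading off H_k = ker ∂_k / im ∂_{k+1}:

  H_0: rank C_0 − rank ∂_1 = 3 − 2 = 1, and the invariant factors of ∂_1 are all 1, so H_0 ≅ Z.
  H_1: rank ker ∂_1 − rank ∂_2 = (3 − 2) − 0 = 1, and there is no ∂_2, so H_1 ≅ Z.

As a check, the Euler characteristic is 3 − 3 = 0, which agrees with 1 − 1 = 0.
(K is a triangulation of the circle S^1.)

H_0 = Z,  H_1 = Z.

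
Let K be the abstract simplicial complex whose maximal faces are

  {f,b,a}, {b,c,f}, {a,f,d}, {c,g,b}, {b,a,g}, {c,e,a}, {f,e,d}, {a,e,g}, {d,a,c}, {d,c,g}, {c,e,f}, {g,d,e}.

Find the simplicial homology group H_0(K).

We work with the vertex ordering a < b < c < d < e < f < g. The simplices of K, each written with vertices in increasing order, are:

  0-simplices (7): a, b, c, d, e, f, g
  1-simplices (18): ab, ac, ad, ae, af, ag, bc, bf, bg, cd, ce, cf, cg, de, df, dg, ef, eg
  2-simplices (12): abf, abg, acd, ace, adf, aeg, bcf, bcg, cdg, cef, def, deg

giving chain groups C_0 ≅ Z^7, C_1 ≅ Z^18, C_2 ≅ Z^12.

The boundary map ∂_1: C_1 → C_0 sends each edge [p,q] (with p < q) to q − p. For instance
  ∂df = f − d.
The resulting 7×18 matrix has rank 6, and its Smith normal form has invariant factors (1,1,1,1,1,1).

The boundary map ∂_2: C_2 → C_1 acts by ∂[p,q,r] = [q,r] − [p,r] + [p,q]. For instance
  ∂aeg = eg − ag + ae,
  ∂def = ef − df + de.
The resulting 18×12 matrix has rank 12, and its Smith normal form has invariant factors (1,1,1,1,1,1,1,1,1,1,1,2).

Computing H_k = (kernel of ∂_k) / (image of ∂_{k+1}):

  H_0: rank C_0 − rank ∂_1 = 7 − 6 = 1, and the invariant factors of ∂_1 are all 1, so H_0 = Z.

H_0 = Z.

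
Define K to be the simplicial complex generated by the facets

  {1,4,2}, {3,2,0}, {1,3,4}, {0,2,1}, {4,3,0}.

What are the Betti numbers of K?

b_0 = 1, b_1 = 1, b_2 = 0.

Order the vertices as 0 < 1 < 2 < 3 < 4. Listing each simplex with vertices in this order, K has dimension 2 with simplices:

  0-simplices (5): [0], [1], [2], [3], [4]
  1-simplices (10): [0,1], [0,2], [0,3], [0,4], [1,2], [1,3], [1,4], [2,3], [2,4], [3,4]
  2-simplices (5): [0,1,2], [0,2,3], [0,3,4], [1,2,4], [1,3,4]

so the chain groups are C_0 ≅ Z^5, C_1 ≅ Z^10, C_2 ≅ Z^5.

∂_1: C_1 → C_0 is given by ∂[p,q] = [q] − [p].
The 5×10 boundary matrix has rank 4 and Smith normal form diag(1,1,1,1).

Boundary ∂_2: C_2 → C_1 acts by ∂[p,q,r] = [q,r] − [p,r] + [p,q]. For instance
  ∂[0,3,4] = [3,4] − [0,4] + [0,3],
  ∂[0,2,3] = [2,3] − [0,3] + [0,2].
As a 10×5 matrix over Z this has rank 5, with invariant factors (1,1,1,1,1).

From H_k ≅ ker(∂_k) / im(∂_{k+1}) we obtain:

  H_0: rank C_0 − rank ∂_1 = 5 − 4 = 1, and the invariant factors of ∂_1 are all 1, so H_0 ≅ Z.
  H_1: rank ker ∂_1 − rank ∂_2 = (10 − 4) − 5 = 1, and the invariant factors of ∂_2 are all 1, so H_1 ≅ Z.
  H_2: rank ker ∂_2 − rank ∂_3 = (5 − 5) − 0 = 0, and there is no ∂_3, so H_2 ≅ 0.

As a check, the Euler characteristic is 5 − 10 + 5 = 0, which agrees with 1 − 1 + 0 = 0.

Hence the Betti numbers are b_0 = 1, b_1 = 1, b_2 = 0.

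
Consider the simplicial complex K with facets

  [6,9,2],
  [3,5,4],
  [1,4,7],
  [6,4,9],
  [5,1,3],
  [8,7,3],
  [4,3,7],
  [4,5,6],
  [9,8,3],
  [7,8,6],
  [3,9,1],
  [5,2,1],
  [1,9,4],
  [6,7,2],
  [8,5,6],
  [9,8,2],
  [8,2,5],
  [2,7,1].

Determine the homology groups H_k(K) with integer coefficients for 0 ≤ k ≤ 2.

Order the vertices as 1 < 2 < 3 < 4 < 5 < 6 < 7 < 8 < 9. Listing each simplex with vertices in this order, K has dimension 2 with simplices:

  0-simplices (9): [1], [2], [3], [4], [5], [6], [7], [8], [9]
  1-simplices (27): (27 of them)
  2-simplices (18): [1,2,5], [1,2,7], [1,3,5], [1,3,9], [1,4,7], [1,4,9], [2,5,8], [2,6,7], [2,6,9], [2,8,9], [3,4,5], [3,4,7], [3,7,8], [3,8,9], [4,5,6], [4,6,9], [5,6,8], [6,7,8]

so the chain groups are C_0 ≅ Z^9, C_1 ≅ Z^27, C_2 ≅ Z^18.

∂_1: C_1 → C_0 sends each edge [p,q] (with p < q) to q − p. For instance
  ∂[4,5] = [5] − [4].
As a 9×27 matrix over Z this has rank 8, with invariant factors (1,1,1,1,1,1,1,1).

The boundary map ∂_2: C_2 → C_1 acts by ∂[p,q,r] = [q,r] − [p,r] + [p,q]. For instance
  ∂[2,8,9] = [8,9] − [2,9] + [2,8],
  ∂[1,3,9] = [3,9] − [1,9] + [1,3].
As a 27×18 matrix over Z this has rank 18, with invariant factors (1,1,1,1,1,1,1,1,1,1,1,1,1,1,1,1,1,2).

Computing H_k = (kernel of ∂_k) / (image of ∂_{k+1}):

  H_0: rank C_0 − rank ∂_1 = 9 − 8 = 1, and the invariant factors of ∂_1 are all 1, so H_0 = Z.
  H_1: rank ker ∂_1 − rank ∂_2 = (27 − 8) − 18 = 1, and ∂_2 has invariant factor 2 > 1, so H_1 = Z ⊕ Z/2Z.
  H_2: rank ker ∂_2 − rank ∂_3 = (18 − 18) − 0 = 0, and there is no ∂_3, so H_2 = 0.

(K is a triangulation of the Klein bottle.)

H_0 ≅ Z,  H_1 ≅ Z ⊕ Z/2Z,  H_2 = 0.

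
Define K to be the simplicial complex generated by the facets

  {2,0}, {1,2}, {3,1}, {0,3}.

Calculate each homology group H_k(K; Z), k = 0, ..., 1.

H_0 ≅ Z,  H_1 ≅ Z.

K has 4 vertices, 4 edges.
rank ∂_0 = 0, rank ∂_1 = 3 ⇒ b_0 = 4 − 0 − 3 = 1; all invariant factors of ∂_1 are 1 so no torsion. So H_0 ≅ Z.
rank ∂_1 = 3, rank ∂_2 = 0 ⇒ b_1 = 4 − 3 − 0 = 1. So H_1 ≅ Z.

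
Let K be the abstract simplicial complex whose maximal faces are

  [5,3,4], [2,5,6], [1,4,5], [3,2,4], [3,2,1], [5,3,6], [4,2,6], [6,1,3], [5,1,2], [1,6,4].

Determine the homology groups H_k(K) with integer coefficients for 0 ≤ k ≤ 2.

Fix the vertex order 1 < 2 < 3 < 4 < 5 < 6 and write every simplex with vertices in increasing order. Then dim K = 2 and the simplices of K are:

  0-simplices (6): [1], [2], [3], [4], [5], [6]
  1-simplices (15): [1,2], [1,3], [1,4], [1,5], [1,6], [2,3], [2,4], [2,5], [2,6], [3,4], [3,5], [3,6], [4,5], [4,6], [5,6]
  2-simplices (10): [1,2,3], [1,2,5], [1,3,6], [1,4,5], [1,4,6], [2,3,4], [2,4,6], [2,5,6], [3,4,5], [3,5,6]

so the chain groups are C_0 ≅ Z^6, C_1 ≅ Z^15, C_2 ≅ Z^10.

The boundary map ∂_1: C_1 → C_0 maps an edge to its endpoints' difference, ∂[p,q] = q − p.
As a 6×15 matrix over Z this has rank 5, with invariant factors (1,1,1,1,1).

Boundary ∂_2: C_2 → C_1 acts by ∂[p,q,r] = [q,r] − [p,r] + [p,q]. For instance
  ∂[1,2,5] = [2,5] − [1,5] + [1,2],
  ∂[2,3,4] = [3,4] − [2,4] + [2,3].
As a 15×10 matrix over Z this has rank 10, with invariant factors (1,1,1,1,1,1,1,1,1,2).

Computing H_k = (kernel of ∂_k) / (image of ∂_{k+1}):

  H_0: rank C_0 − rank ∂_1 = 6 − 5 = 1, and the invariant factors of ∂_1 are all 1, so H_0 = Z.
  H_1: rank ker ∂_1 − rank ∂_2 = (15 − 5) − 10 = 0, and ∂_2 has invariant factor 2 > 1, so H_1 = Z/2.
  H_2: rank ker ∂_2 − rank ∂_3 = (10 − 10) − 0 = 0, and there is no ∂_3, so H_2 = 0.

H_0 = Z,  H_1 = Z/2,  H_2 = 0.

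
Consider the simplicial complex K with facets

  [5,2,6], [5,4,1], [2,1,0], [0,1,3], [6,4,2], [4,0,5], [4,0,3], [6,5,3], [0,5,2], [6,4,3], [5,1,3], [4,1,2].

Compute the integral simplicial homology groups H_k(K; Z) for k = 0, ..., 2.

H_0 = Z,  H_1 = Z/2Z,  H_2 = 0.

Take the total order 0 < 1 < 2 < 3 < 4 < 5 < 6 on the vertex set. Then K (dimension 2) consists of the simplices:

  0-simplices (7): [0], [1], [2], [3], [4], [5], [6]
  1-simplices (18): [0,1], [0,2], [0,3], [0,4], [0,5], [1,2], [1,3], [1,4], [1,5], [2,4], [2,5], [2,6], [3,4], [3,5], [3,6], [4,5], [4,6], [5,6]
  2-simplices (12): [0,1,2], [0,1,3], [0,2,5], [0,3,4], [0,4,5], [1,2,4], [1,3,5], [1,4,5], [2,4,6], [2,5,6], [3,4,6], [3,5,6]

so the chain groups are C_0 ≅ Z^7, C_1 ≅ Z^18, C_2 ≅ Z^12.

Boundary ∂_1: C_1 → C_0 sends each edge [p,q] (with p < q) to q − p. For instance
  ∂[0,3] = [3] − [0].
The resulting 7×18 matrix has rank 6, and its Smith normal form has invariant factors (1,1,1,1,1,1).

The boundary map ∂_2: C_2 → C_1 sends each 2-simplex [p,q,r] to [q,r] − [p,r] + [p,q]. For instance
  ∂[0,1,2] = [1,2] − [0,2] + [0,1],
  ∂[0,3,4] = [3,4] − [0,4] + [0,3].
As a 18×12 matrix over Z this has rank 12, with invariant factors (1,1,1,1,1,1,1,1,1,1,1,2).

Now H_k = ker ∂_k / im ∂_{k+1}, so:

  H_0: rank C_0 − rank ∂_1 = 7 − 6 = 1, and the invariant factors of ∂_1 are all 1, so H_0 = Z.
  H_1: rank ker ∂_1 − rank ∂_2 = (18 − 6) − 12 = 0, and ∂_2 has invariant factor 2 > 1, so H_1 = Z/2Z.
  H_2: rank ker ∂_2 − rank ∂_3 = (12 − 12) − 0 = 0, and there is no ∂_3, so H_2 = 0.

(K is a triangulation of the real projective plane RP^2.)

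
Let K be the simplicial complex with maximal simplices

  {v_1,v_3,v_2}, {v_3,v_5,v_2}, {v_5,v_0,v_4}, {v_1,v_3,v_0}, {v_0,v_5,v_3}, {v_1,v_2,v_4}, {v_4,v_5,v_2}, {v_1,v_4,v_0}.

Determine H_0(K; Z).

H_0 ≅ Z.

Take the total order v_0 < v_1 < v_2 < v_3 < v_4 < v_5 on the vertex set. Then K (dimension 2) consists of the simplices:

  0-simplices (6): [v_0], [v_1], [v_2], [v_3], [v_4], [v_5]
  1-simplices (12): [v_0,v_1], [v_0,v_3], [v_0,v_4], [v_0,v_5], [v_1,v_2], [v_1,v_3], [v_1,v_4], [v_2,v_3], [v_2,v_4], [v_2,v_5], [v_3,v_5], [v_4,v_5]
  2-simplices (8): [v_0,v_1,v_3], [v_0,v_1,v_4], [v_0,v_3,v_5], [v_0,v_4,v_5], [v_1,v_2,v_3], [v_1,v_2,v_4], [v_2,v_3,v_5], [v_2,v_4,v_5]

giving chain groups C_0 ≅ Z^6, C_1 ≅ Z^12, C_2 ≅ Z^8.

The boundary map ∂_1: C_1 → C_0 sends each edge [p,q] (with p < q) to q − p. For instance
  ∂[v_2,v_3] = [v_3] − [v_2].
This gives a 6×12 integer matrix of rank 5; reducing to Smith normal form yields diagonal entries (1,1,1,1,1).

The boundary map ∂_2: C_2 → C_1 acts by ∂[p,q,r] = [q,r] − [p,r] + [p,q]. For instance
  ∂[v_2,v_3,v_5] = [v_3,v_5] − [v_2,v_5] + [v_2,v_3],
  ∂[v_2,v_4,v_5] = [v_4,v_5] − [v_2,v_5] + [v_2,v_4].
The resulting 12×8 matrix has rank 7, and its Smith normal form has invariant factors (1,1,1,1,1,1,1).

Now H_k = ker ∂_k / im ∂_{k+1}, so:

  H_0: rank C_0 − rank ∂_1 = 6 − 5 = 1, and the invariant factors of ∂_1 are all 1, so H_0 = Z.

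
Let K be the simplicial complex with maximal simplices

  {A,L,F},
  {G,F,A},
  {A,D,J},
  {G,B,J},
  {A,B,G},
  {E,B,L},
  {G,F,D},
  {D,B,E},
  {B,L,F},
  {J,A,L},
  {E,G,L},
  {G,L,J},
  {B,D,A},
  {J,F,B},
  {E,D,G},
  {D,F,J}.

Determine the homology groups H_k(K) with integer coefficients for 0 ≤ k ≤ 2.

Fix the vertex order A < B < D < E < F < G < J < L and write every simplex with vertices in increasing order. Then dim K = 2 and the simplices of K are:

  0-simplices (8): A, B, D, E, F, G, J, L
  1-simplices (24): AB, AD, AF, AG, AJ, AL, BD, BE, BF, BG, BJ, BL, DE, DF, DG, DJ, EG, EL, FG, FJ, FL, GJ, GL, JL
  2-simplices (16): ABD, ABG, ADJ, AFG, AFL, AJL, BDE, BEL, BFJ, BFL, BGJ, DEG, DFG, DFJ, EGL, GJL

Hence C_0 ≅ Z^8, C_1 ≅ Z^24, C_2 ≅ Z^16.

Boundary ∂_1: C_1 → C_0 is given by ∂[p,q] = [q] − [p].
This gives a 8×24 integer matrix of rank 7; reducing to Smith normal form yields diagonal entries (1,1,1,1,1,1,1).

∂_2: C_2 → C_1 maps a triangle to the signed sum of its edges. For instance
  ∂DFG = FG − DG + DF,
  ∂AFL = FL − AL + AF.
The resulting 24×16 matrix has rank 15, and its Smith normal form has invariant factors (1,1,1,1,1,1,1,1,1,1,1,1,1,1,1).

Computing H_k = (kernel of ∂_k) / (image of ∂_{k+1}):

  H_0: rank C_0 − rank ∂_1 = 8 − 7 = 1, and the invariant factors of ∂_1 are all 1, so H_0 ≅ Z.
  H_1: rank ker ∂_1 − rank ∂_2 = (24 − 7) − 15 = 2, and the invariant factors of ∂_2 are all 1, so H_1 ≅ Z^2.
  H_2: rank ker ∂_2 − rank ∂_3 = (16 − 15) − 0 = 1, and there is no ∂_3, so H_2 ≅ Z.

As a check, the Euler characteristic is 8 − 24 + 16 = 0, which agrees with 1 − 2 + 1 = 0.

H_0 ≅ Z,  H_1 ≅ Z^2,  H_2 ≅ Z.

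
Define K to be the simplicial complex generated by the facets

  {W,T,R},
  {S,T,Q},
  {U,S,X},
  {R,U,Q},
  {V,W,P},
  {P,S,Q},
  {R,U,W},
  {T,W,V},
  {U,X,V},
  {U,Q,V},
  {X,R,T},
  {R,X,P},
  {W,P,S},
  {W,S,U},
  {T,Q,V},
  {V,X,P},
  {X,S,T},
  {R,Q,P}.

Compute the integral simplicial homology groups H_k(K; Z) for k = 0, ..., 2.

We work with the vertex ordering P < Q < R < S < T < U < V < W < X. The simplices of K, each written with vertices in increasing order, are:

  0-simplices (9): P, Q, R, S, T, U, V, W, X
  1-simplices (27): PQ, PR, PS, PV, PW, PX, QR, QS, QT, QU, QV, RT, RU, RW, RX, ST, SU, SW, SX, TV, TW, TX, UV, UW, UX, VW, VX
  2-simplices (18): PQR, PQS, PRX, PSW, PVW, PVX, QRU, QST, QTV, QUV, RTW, RTX, RUW, STX, SUW, SUX, TVW, UVX

Hence C_0 ≅ Z^9, C_1 ≅ Z^27, C_2 ≅ Z^18.

The boundary map ∂_1: C_1 → C_0 maps an edge to its endpoints' difference, ∂[p,q] = q − p. For instance
  ∂PV = V − P.
As a 9×27 matrix over Z this has rank 8, with invariant factors (1,1,1,1,1,1,1,1).

The boundary map ∂_2: C_2 → C_1 maps a triangle to the signed sum of its edges. For instance
  ∂PVW = VW − PW + PV,
  ∂STX = TX − SX + ST.
As a 27×18 matrix over Z this has rank 17, with invariant factors (1,1,1,1,1,1,1,1,1,1,1,1,1,1,1,1,1).

Reading off H_k = ker ∂_k / im ∂_{k+1}:

  H_0: rank C_0 − rank ∂_1 = 9 − 8 = 1, and the invariant factors of ∂_1 are all 1, so H_0 = Z.
  H_1: rank ker ∂_1 − rank ∂_2 = (27 − 8) − 17 = 2, and the invariant factors of ∂_2 are all 1, so H_1 = Z^2.
  H_2: rank ker ∂_2 − rank ∂_3 = (18 − 17) − 0 = 1, and there is no ∂_3, so H_2 = Z.

As a check, the Euler characteristic is 9 − 27 + 18 = 0, which agrees with 1 − 2 + 1 = 0.

H_0 = Z,  H_1 = Z^2,  H_2 = Z.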